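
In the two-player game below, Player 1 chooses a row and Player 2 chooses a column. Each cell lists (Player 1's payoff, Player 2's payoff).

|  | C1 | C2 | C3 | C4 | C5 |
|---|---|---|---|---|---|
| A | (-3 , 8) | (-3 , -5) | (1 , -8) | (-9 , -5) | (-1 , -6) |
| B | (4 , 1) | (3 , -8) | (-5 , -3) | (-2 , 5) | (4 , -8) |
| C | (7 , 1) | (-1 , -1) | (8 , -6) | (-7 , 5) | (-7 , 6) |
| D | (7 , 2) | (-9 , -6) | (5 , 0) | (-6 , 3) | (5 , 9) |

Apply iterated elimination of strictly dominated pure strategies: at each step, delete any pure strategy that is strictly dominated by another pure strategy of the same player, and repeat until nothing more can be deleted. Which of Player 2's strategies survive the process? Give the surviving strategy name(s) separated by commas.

Column C2 is eliminated: C1 beats it against every remaining row (A: 8>-5, B: 1>-8, C: 1>-1, D: 2>-6).
Row A is eliminated: D beats it against every remaining column (C1: 7>-3, C3: 5>1, C4: -6>-9, C5: 5>-1).
Player 2's strategy C1 is strictly dominated by C4 (B: 5>1, C: 5>1, D: 3>2) and is removed.
For Player 2, C4 strictly dominates C3 on the remaining rows (B: 5>-3, C: 5>-6, D: 3>0); eliminate C3.
For Player 1, B strictly dominates C on the remaining columns (C4: -2>-7, C5: 4>-7); eliminate C.
Among the remaining strategies, none is strictly dominated by another pure strategy of the same player, so the elimination stops.
Surviving strategies — Player 1: {B, D}; Player 2: {C4, C5}.

C4, C5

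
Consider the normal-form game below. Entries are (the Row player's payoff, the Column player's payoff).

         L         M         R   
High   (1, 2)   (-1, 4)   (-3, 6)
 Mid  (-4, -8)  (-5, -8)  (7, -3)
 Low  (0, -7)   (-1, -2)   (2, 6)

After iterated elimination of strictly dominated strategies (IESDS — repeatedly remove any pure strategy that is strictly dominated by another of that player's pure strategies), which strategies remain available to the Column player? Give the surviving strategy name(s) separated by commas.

The Column player's strategy L is strictly dominated by R (High: 6>2, Mid: -3>-8, Low: 6>-7) and is removed.
For the Column player, R strictly dominates M on the remaining rows (High: 6>4, Mid: -3>-8, Low: 6>-2); eliminate M.
For the Row player, Mid strictly dominates High on the remaining columns (R: 7>-3); eliminate High.
Row Low is eliminated: Mid beats it against every remaining column (R: 7>2).
Among the remaining strategies, none is strictly dominated by another pure strategy of the same player, so the elimination stops.
Surviving strategies — the Row player: {Mid}; the Column player: {R}.

R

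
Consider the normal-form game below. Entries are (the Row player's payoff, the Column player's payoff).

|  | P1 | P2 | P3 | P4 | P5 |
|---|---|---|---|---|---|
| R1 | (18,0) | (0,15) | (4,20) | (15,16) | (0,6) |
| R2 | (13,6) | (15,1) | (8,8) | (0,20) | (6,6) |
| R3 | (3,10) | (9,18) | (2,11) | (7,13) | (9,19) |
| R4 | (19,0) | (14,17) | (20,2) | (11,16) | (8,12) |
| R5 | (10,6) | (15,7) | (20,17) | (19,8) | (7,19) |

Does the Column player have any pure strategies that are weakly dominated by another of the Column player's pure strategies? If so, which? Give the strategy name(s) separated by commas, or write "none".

P1

P3 weakly dominates P1 — R1: 20>0, R2: 8>6, R3: 11>10, R4: 2>0, R5: 17>6.
P2 is not dominated — it holds its own against P1 at R1 (15>0); P3 at R3 (18>11); P4 at R3 (18>13); P5 at R1 (15>6).
Nothing dominates P3: P1 at R1 (20>0); P2 at R1 (20>15); P4 at R1 (20>16); P5 at R1 (20>6).
P4 is not dominated — it holds its own against P1 at R1 (16>0); P2 at R1 (16>15); P3 at R2 (20>8); P5 at R1 (16>6).
P5 is not dominated — it holds its own against P1 at R1 (6>0); P2 at R2 (6>1); P3 at R3 (19>11); P4 at R3 (19>13).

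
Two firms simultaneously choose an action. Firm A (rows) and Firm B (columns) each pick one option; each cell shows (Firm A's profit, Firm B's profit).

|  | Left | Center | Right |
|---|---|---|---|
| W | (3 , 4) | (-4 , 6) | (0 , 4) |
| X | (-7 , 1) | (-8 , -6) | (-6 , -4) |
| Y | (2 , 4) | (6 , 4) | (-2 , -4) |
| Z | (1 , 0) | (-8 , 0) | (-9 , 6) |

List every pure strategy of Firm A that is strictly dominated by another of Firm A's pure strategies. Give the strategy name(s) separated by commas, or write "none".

W: no other strategy beats it everywhere (X at Left (3>-7); Y at Left (3>2); Z at Left (3>1)).
W strictly dominates X — Left: 3>-7, Center: -4>-8, Right: 0>-6.
Y: no other strategy beats it everywhere (W at Center (6>-4); X at Left (2>-7); Z at Left (2>1)).
W strictly dominates Z — Left: 3>1, Center: -4>-8, Right: 0>-9.

X, Z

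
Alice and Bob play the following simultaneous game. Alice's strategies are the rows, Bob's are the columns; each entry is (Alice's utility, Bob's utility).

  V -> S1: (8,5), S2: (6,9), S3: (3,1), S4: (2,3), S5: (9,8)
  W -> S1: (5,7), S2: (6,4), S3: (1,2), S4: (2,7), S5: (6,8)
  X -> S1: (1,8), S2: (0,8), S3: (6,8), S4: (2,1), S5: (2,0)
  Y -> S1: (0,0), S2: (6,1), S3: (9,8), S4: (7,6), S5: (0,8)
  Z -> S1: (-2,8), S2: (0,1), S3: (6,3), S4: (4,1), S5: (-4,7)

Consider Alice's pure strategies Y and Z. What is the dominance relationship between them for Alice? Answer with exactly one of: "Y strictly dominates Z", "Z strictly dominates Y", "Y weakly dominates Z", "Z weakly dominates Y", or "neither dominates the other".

Y's payoffs vs Z's, by Bob's action — S1: 0>-2, S2: 6>0, S3: 9>6, S4: 7>4, S5: 0>-4.
Y gives a strictly higher payoff against each choice by Bob, so Y strictly dominates Z.

Y strictly dominates Z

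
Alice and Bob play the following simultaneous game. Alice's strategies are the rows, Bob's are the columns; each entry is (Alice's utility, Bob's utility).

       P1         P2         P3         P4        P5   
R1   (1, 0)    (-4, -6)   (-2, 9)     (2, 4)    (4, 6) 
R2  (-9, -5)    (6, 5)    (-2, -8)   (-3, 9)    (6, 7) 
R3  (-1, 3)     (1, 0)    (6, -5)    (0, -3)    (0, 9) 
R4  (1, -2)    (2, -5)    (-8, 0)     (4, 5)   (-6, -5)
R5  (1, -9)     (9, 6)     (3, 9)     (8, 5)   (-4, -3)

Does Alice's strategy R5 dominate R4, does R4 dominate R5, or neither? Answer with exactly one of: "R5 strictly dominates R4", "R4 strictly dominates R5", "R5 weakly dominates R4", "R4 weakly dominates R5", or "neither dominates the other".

R5's payoffs vs R4's, by Bob's action — P1: 1=1, P2: 9>2, P3: 3>-8, P4: 8>4, P5: -4>-6.
R5 is at least as good everywhere and strictly better somewhere (tied only at P1), so R5 weakly but not strictly dominates R4.

R5 weakly dominates R4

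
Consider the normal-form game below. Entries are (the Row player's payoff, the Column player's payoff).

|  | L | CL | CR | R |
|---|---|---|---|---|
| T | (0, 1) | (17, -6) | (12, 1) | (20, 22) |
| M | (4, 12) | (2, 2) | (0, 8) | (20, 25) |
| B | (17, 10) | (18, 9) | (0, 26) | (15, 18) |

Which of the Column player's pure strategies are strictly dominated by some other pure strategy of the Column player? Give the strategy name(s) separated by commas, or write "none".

L is strictly dominated by R (T: 22>1, M: 25>12, B: 18>10).
L strictly dominates CL — T: 1>-6, M: 12>2, B: 10>9.
CR: no other strategy beats it everywhere (L at T (1=1); CL at T (1>-6); R at B (26>18)).
R is not dominated — it holds its own against L at T (22>1); CL at T (22>-6); CR at T (22>1).

L, CL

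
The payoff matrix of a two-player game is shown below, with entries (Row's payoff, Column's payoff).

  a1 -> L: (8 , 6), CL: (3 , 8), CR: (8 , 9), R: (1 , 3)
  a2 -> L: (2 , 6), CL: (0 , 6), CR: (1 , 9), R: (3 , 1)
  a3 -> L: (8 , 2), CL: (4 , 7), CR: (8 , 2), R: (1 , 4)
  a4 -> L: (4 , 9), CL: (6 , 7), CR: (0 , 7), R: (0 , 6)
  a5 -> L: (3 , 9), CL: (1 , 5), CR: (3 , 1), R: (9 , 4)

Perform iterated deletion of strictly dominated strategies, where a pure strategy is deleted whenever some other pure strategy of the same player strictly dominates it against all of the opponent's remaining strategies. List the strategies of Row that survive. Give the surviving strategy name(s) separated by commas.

a1, a3, a4

Row a2 is eliminated: a5 beats it against every remaining column (L: 3>2, CL: 1>0, CR: 3>1, R: 9>3).
Column's strategy R is strictly dominated by CL (a1: 8>3, a3: 7>4, a4: 7>6, a5: 5>4) and is removed.
For Row, a1 strictly dominates a5 on the remaining columns (L: 8>3, CL: 3>1, CR: 8>3); eliminate a5.
Among the remaining strategies, none is strictly dominated by another pure strategy of the same player, so the elimination stops.
Surviving strategies — Row: {a1, a3, a4}; Column: {L, CL, CR}.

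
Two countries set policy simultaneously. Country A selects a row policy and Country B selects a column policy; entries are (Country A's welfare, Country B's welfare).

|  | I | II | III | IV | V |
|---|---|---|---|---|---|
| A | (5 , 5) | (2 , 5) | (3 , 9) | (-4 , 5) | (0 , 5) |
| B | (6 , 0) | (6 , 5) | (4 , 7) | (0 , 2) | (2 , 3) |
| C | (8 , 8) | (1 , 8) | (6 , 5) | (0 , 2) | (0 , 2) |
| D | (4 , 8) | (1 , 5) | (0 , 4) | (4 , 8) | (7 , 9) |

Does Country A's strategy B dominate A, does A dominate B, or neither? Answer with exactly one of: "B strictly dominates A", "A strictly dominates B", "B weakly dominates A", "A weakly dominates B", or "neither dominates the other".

B's payoffs vs A's, by Country B's action — I: 6>5, II: 6>2, III: 4>3, IV: 0>-4, V: 2>0.
Every comparison favours B, so B strictly dominates A.

B strictly dominates A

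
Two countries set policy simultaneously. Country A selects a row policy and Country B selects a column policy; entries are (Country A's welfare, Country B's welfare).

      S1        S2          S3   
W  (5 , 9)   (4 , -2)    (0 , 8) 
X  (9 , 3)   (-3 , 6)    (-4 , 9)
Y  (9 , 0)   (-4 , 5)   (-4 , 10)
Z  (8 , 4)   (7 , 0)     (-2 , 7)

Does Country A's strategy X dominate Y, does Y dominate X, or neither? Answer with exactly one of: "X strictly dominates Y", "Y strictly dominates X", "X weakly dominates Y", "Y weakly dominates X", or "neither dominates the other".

X weakly dominates Y

Compare X to Y across each opponent action: S1: 9=9, S2: -3>-4, S3: -4=-4.
X is at least as good everywhere and strictly better somewhere (tied only at S1, S3), so X weakly but not strictly dominates Y.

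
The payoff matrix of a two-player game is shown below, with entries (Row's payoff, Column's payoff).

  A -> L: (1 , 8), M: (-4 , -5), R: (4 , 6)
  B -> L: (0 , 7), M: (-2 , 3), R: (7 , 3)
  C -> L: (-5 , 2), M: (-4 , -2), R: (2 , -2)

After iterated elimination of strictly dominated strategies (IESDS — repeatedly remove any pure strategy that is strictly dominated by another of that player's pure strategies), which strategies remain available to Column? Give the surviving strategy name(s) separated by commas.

Row's strategy C is strictly dominated by B (L: 0>-5, M: -2>-4, R: 7>2) and is removed.
For Column, L strictly dominates M on the remaining rows (A: 8>-5, B: 7>3); eliminate M.
For Column, L strictly dominates R on the remaining rows (A: 8>6, B: 7>3); eliminate R.
Row's strategy B is strictly dominated by A (L: 1>0) and is removed.
Among the remaining strategies, none is strictly dominated by another pure strategy of the same player, so the elimination stops.
Surviving strategies — Row: {A}; Column: {L}.

L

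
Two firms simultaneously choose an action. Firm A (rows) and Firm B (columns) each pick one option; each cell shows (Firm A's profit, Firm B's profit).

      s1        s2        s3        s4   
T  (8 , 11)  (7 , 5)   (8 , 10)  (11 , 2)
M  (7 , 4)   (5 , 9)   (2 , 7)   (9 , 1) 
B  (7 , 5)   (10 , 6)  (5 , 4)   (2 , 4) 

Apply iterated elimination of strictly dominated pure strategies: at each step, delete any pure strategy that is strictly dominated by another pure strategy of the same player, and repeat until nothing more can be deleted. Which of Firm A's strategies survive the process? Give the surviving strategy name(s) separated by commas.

Firm A's strategy M is strictly dominated by T (s1: 8>7, s2: 7>5, s3: 8>2, s4: 11>9) and is removed.
Column s3 is eliminated: s1 beats it against every remaining row (T: 11>10, B: 5>4).
For Firm B, s1 strictly dominates s4 on the remaining rows (T: 11>2, B: 5>4); eliminate s4.
Among the remaining strategies, none is strictly dominated by another pure strategy of the same player, so the elimination stops.
Surviving strategies — Firm A: {T, B}; Firm B: {s1, s2}.

T, B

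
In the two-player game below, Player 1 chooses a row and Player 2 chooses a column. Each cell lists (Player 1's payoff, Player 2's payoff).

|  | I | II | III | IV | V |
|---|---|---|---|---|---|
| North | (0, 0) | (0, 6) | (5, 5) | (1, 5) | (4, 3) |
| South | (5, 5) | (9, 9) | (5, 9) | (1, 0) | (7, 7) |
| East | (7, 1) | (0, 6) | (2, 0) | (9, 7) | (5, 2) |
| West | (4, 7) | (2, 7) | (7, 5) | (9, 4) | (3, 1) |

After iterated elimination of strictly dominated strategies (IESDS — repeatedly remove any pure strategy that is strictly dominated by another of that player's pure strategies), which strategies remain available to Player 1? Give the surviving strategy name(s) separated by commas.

For Player 2, II strictly dominates V on the remaining rows (North: 6>3, South: 9>7, East: 6>2, West: 7>1); eliminate V.
For Player 1, West strictly dominates North on the remaining columns (I: 4>0, II: 2>0, III: 7>5, IV: 9>1); eliminate North.
Among the remaining strategies, none is strictly dominated by another pure strategy of the same player, so the elimination stops.
Surviving strategies — Player 1: {South, East, West}; Player 2: {I, II, III, IV}.

South, East, West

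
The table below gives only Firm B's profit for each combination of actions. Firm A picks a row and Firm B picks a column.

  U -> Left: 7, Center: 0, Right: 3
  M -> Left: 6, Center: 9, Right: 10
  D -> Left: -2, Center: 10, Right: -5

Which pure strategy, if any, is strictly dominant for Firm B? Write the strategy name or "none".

Left fails to dominate Center at M (6<9).
Center fails to dominate Left at U (0<7).
Right fails to dominate Left at U (3<7).
No single strategy dominates all the others.

none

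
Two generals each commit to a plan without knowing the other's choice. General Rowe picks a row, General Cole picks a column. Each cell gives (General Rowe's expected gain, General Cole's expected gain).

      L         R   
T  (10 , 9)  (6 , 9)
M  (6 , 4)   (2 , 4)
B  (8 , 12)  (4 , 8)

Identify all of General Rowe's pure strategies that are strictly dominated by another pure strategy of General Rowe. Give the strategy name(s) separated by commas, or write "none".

T is not dominated — it holds its own against M at L (10>6); B at L (10>8).
M: dominated, since T does at least as well everywhere (L: 10>6, R: 6>2).
T strictly dominates B — L: 10>8, R: 6>4.

M, B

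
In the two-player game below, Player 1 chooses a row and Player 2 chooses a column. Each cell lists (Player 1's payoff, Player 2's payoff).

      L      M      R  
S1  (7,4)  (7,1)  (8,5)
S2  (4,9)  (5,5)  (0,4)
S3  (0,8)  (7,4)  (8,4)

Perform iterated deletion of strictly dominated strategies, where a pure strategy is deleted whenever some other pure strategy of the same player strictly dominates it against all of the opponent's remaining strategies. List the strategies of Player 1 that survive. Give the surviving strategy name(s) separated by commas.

S1, S3

For Player 1, S1 strictly dominates S2 on the remaining columns (L: 7>4, M: 7>5, R: 8>0); eliminate S2.
For Player 2, L strictly dominates M on the remaining rows (S1: 4>1, S3: 8>4); eliminate M.
Among the remaining strategies, none is strictly dominated by another pure strategy of the same player, so the elimination stops.
Surviving strategies — Player 1: {S1, S3}; Player 2: {L, R}.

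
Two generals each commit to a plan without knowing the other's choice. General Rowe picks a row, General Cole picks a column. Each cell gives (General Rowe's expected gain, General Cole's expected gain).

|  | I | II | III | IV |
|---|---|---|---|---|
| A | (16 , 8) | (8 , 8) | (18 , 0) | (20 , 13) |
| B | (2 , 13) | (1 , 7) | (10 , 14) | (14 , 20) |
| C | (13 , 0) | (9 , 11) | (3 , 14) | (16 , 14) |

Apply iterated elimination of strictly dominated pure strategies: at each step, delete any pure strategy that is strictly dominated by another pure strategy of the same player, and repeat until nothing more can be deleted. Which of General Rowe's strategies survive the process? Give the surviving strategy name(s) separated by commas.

A

General Rowe's strategy B is strictly dominated by A (I: 16>2, II: 8>1, III: 18>10, IV: 20>14) and is removed.
For General Cole, IV strictly dominates I on the remaining rows (A: 13>8, C: 14>0); eliminate I.
For General Cole, IV strictly dominates II on the remaining rows (A: 13>8, C: 14>11); eliminate II.
Row C is eliminated: A beats it against every remaining column (III: 18>3, IV: 20>16).
General Cole's strategy III is strictly dominated by IV (A: 13>0) and is removed.
Among the remaining strategies, none is strictly dominated by another pure strategy of the same player, so the elimination stops.
Surviving strategies — General Rowe: {A}; General Cole: {IV}.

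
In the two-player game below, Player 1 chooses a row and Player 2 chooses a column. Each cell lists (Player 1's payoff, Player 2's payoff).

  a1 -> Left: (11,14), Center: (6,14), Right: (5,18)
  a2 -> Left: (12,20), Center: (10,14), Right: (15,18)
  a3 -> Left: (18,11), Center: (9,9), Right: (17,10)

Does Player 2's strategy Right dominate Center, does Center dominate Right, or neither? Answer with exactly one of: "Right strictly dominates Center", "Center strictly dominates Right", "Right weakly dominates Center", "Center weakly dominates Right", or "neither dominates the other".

Right strictly dominates Center

Right's payoffs vs Center's, by Player 1's action — a1: 18>14, a2: 18>14, a3: 10>9.
Right gives a strictly higher payoff against each choice by Player 1, so Right strictly dominates Center.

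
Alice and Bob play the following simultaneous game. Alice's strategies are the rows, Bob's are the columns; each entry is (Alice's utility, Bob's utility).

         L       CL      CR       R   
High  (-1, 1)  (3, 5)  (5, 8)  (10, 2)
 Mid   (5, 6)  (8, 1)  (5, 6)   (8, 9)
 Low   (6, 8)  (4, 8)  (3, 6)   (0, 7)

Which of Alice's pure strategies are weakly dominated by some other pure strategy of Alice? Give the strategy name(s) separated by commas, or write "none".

High: no other strategy beats it everywhere (Mid at R (10>8); Low at CR (5>3)).
Mid is not dominated — it holds its own against High at L (5>-1); Low at CL (8>4).
Low: no other strategy beats it everywhere (High at L (6>-1); Mid at L (6>5)).

none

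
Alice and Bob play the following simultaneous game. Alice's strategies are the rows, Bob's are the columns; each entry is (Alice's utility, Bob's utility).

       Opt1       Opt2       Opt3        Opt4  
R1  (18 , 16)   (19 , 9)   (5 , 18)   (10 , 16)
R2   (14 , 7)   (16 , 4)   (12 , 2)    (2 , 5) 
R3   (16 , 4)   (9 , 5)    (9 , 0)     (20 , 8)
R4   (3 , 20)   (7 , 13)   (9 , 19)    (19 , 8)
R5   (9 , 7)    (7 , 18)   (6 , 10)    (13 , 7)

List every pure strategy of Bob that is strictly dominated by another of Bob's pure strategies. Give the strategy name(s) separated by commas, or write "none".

none

Nothing dominates Opt1: Opt2 at R1 (16>9); Opt3 at R2 (7>2); Opt4 at R1 (16=16).
Opt2 is not dominated — it holds its own against Opt1 at R3 (5>4); Opt3 at R2 (4>2); Opt4 at R4 (13>8).
Opt3: no other strategy beats it everywhere (Opt1 at R1 (18>16); Opt2 at R1 (18>9); Opt4 at R1 (18>16)).
Opt4 is not dominated — it holds its own against Opt1 at R1 (16=16); Opt2 at R1 (16>9); Opt3 at R2 (5>2).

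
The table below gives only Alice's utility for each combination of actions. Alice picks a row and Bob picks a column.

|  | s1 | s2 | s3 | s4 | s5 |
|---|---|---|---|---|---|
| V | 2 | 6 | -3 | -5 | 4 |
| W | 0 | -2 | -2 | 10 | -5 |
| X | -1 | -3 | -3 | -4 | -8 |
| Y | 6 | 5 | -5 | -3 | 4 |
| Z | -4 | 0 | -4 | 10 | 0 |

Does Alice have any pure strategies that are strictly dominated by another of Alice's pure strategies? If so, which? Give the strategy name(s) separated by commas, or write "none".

X

V is not dominated — it holds its own against W at s1 (2>0); X at s1 (2>-1); Y at s2 (6>5); Z at s1 (2>-4).
Nothing dominates W: V at s3 (-2>-3); X at s1 (0>-1); Y at s3 (-2>-5); Z at s1 (0>-4).
W strictly dominates X — s1: 0>-1, s2: -2>-3, s3: -2>-3, s4: 10>-4, s5: -5>-8.
Nothing dominates Y: V at s1 (6>2); W at s1 (6>0); X at s1 (6>-1); Z at s1 (6>-4).
Nothing dominates Z: V at s4 (10>-5); W at s2 (0>-2); X at s2 (0>-3); Y at s3 (-4>-5).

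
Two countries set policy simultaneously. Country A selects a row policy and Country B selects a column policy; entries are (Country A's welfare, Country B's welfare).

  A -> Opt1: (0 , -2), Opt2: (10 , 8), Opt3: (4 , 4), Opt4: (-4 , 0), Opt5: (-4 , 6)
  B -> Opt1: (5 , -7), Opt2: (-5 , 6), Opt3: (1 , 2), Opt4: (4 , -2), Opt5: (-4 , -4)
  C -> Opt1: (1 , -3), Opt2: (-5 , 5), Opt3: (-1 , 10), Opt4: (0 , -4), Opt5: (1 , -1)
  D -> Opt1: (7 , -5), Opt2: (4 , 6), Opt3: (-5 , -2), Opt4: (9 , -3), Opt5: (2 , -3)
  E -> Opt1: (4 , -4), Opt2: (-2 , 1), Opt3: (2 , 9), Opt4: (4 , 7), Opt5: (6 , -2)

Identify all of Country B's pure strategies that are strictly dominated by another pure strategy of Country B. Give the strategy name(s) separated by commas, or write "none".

Opt1, Opt4, Opt5

Opt1: dominated, since Opt2 does at least as well everywhere (A: 8>-2, B: 6>-7, C: 5>-3, D: 6>-5, E: 1>-4).
Opt2: no other strategy beats it everywhere (Opt1 at A (8>-2); Opt3 at A (8>4); Opt4 at A (8>0); Opt5 at A (8>6)).
Opt3 is not dominated — it holds its own against Opt1 at A (4>-2); Opt2 at C (10>5); Opt4 at A (4>0); Opt5 at B (2>-4).
Opt3 strictly dominates Opt4 — A: 4>0, B: 2>-2, C: 10>-4, D: -2>-3, E: 9>7.
Opt5: dominated, since Opt2 does at least as well everywhere (A: 8>6, B: 6>-4, C: 5>-1, D: 6>-3, E: 1>-2).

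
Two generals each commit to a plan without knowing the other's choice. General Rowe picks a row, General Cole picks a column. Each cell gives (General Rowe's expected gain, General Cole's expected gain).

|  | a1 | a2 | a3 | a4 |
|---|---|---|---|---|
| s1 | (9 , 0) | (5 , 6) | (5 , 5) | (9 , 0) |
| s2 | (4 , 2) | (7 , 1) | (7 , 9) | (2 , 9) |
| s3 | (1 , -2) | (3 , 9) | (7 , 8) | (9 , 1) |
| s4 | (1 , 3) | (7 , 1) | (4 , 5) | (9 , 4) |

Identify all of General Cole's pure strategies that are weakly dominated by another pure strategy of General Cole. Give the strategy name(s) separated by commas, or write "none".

a1, a4

a1: dominated, since a3 does at least as well everywhere (s1: 5>0, s2: 9>2, s3: 8>-2, s4: 5>3).
Nothing dominates a2: a1 at s1 (6>0); a3 at s1 (6>5); a4 at s1 (6>0).
a3 is not dominated — it holds its own against a1 at s1 (5>0); a2 at s2 (9>1); a4 at s1 (5>0).
a3 weakly dominates a4 — s1: 5>0, s2: 9=9, s3: 8>1, s4: 5>4.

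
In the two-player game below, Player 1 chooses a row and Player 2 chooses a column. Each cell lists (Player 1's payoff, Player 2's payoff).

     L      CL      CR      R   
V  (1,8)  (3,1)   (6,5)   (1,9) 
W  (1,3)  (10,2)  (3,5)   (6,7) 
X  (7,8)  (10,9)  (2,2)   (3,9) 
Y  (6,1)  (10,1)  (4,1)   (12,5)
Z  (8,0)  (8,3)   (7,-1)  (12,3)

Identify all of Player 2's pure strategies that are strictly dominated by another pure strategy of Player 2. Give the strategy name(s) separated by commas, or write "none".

L, CR

L: dominated, since R does at least as well everywhere (V: 9>8, W: 7>3, X: 9>8, Y: 5>1, Z: 3>0).
CL is not dominated — it holds its own against L at X (9>8); CR at X (9>2); R at X (9=9).
CR is strictly dominated by R (V: 9>5, W: 7>5, X: 9>2, Y: 5>1, Z: 3>-1).
R: no other strategy beats it everywhere (L at V (9>8); CL at V (9>1); CR at V (9>5)).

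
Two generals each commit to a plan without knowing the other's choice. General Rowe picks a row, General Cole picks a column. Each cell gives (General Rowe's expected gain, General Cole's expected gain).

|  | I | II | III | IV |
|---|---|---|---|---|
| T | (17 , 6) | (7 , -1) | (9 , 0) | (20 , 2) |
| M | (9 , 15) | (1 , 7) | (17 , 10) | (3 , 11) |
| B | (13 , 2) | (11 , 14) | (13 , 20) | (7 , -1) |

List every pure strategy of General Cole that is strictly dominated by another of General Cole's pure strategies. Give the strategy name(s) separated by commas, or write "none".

II, IV

Nothing dominates I: II at T (6>-1); III at T (6>0); IV at T (6>2).
III strictly dominates II — T: 0>-1, M: 10>7, B: 20>14.
III: no other strategy beats it everywhere (I at B (20>2); II at T (0>-1); IV at B (20>-1)).
I strictly dominates IV — T: 6>2, M: 15>11, B: 2>-1.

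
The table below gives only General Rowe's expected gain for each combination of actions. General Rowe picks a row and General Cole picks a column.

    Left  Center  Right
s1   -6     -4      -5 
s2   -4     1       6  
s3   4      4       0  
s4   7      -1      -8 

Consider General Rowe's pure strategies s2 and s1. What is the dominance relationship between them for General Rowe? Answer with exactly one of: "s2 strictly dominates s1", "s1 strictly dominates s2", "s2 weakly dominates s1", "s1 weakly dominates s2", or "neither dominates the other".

s2 strictly dominates s1

s2's payoffs vs s1's, by General Cole's action — Left: -4>-6, Center: 1>-4, Right: 6>-5.
s2 gives a strictly higher payoff against every action of General Cole, so s2 strictly dominates s1.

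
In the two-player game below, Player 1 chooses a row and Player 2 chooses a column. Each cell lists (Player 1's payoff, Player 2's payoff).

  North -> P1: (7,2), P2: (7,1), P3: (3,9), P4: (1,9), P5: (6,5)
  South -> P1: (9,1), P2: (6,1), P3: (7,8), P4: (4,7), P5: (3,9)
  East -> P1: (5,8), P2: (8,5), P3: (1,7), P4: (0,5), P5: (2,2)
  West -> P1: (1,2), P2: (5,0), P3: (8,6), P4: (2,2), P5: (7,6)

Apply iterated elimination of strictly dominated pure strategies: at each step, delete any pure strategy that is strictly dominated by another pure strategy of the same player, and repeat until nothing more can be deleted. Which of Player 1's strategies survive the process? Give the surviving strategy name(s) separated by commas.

Player 2's strategy P2 is strictly dominated by P3 (North: 9>1, South: 8>1, East: 7>5, West: 6>0) and is removed.
For Player 1, North strictly dominates East on the remaining columns (P1: 7>5, P3: 3>1, P4: 1>0, P5: 6>2); eliminate East.
For Player 2, P3 strictly dominates P1 on the remaining rows (North: 9>2, South: 8>1, West: 6>2); eliminate P1.
Row North is eliminated: West beats it against every remaining column (P3: 8>3, P4: 2>1, P5: 7>6).
Column P4 is eliminated: P3 beats it against every remaining row (South: 8>7, West: 6>2).
Row South is eliminated: West beats it against every remaining column (P3: 8>7, P5: 7>3).
Among the remaining strategies, none is strictly dominated by another pure strategy of the same player, so the elimination stops.
Surviving strategies — Player 1: {West}; Player 2: {P3, P5}.

West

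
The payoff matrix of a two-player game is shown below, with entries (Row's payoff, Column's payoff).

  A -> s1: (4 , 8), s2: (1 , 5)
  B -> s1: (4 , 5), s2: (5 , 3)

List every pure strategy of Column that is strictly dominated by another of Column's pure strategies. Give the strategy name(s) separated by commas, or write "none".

s2

s1 is not dominated — it holds its own against s2 at A (8>5).
s2 is strictly dominated by s1 (A: 8>5, B: 5>3).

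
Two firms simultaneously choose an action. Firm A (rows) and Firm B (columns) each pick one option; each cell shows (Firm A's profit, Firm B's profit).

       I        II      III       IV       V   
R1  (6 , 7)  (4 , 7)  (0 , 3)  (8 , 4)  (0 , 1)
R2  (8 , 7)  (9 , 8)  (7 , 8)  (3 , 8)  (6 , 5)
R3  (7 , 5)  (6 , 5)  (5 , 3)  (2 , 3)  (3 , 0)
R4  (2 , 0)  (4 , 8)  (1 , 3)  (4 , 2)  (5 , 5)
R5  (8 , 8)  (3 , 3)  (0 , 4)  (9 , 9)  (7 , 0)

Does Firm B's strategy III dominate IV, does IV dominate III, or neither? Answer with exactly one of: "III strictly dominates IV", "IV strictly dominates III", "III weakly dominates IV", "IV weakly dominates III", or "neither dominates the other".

III's payoffs vs IV's, by Firm A's action — R1: 3<4, R2: 8=8, R3: 3=3, R4: 3>2, R5: 4<9.
III does better at R4 but worse at R1, R5; neither strategy dominates the other.

neither dominates the other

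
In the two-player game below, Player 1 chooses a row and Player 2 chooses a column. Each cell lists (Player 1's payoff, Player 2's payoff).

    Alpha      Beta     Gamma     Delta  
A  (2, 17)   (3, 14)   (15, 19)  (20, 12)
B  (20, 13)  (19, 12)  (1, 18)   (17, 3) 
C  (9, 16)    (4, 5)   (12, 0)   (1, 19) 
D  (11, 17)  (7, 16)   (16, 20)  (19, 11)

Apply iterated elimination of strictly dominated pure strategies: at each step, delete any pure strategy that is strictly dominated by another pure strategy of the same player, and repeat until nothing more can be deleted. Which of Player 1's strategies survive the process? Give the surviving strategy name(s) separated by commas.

Row C is eliminated: D beats it against every remaining column (Alpha: 11>9, Beta: 7>4, Gamma: 16>12, Delta: 19>1).
Column Alpha is eliminated: Gamma beats it against every remaining row (A: 19>17, B: 18>13, D: 20>17).
For Player 2, Gamma strictly dominates Beta on the remaining rows (A: 19>14, B: 18>12, D: 20>16); eliminate Beta.
Row B is eliminated: A beats it against every remaining column (Gamma: 15>1, Delta: 20>17).
Column Delta is eliminated: Gamma beats it against every remaining row (A: 19>12, D: 20>11).
For Player 1, D strictly dominates A on the remaining columns (Gamma: 16>15); eliminate A.
Among the remaining strategies, none is strictly dominated by another pure strategy of the same player, so the elimination stops.
Surviving strategies — Player 1: {D}; Player 2: {Gamma}.

D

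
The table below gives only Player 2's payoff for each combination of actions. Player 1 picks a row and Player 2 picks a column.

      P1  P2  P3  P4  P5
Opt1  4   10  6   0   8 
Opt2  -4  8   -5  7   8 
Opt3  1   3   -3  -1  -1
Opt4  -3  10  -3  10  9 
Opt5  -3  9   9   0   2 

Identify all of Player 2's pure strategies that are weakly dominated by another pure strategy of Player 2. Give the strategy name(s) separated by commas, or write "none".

P1, P3, P4, P5

P2 weakly dominates P1 — Opt1: 10>4, Opt2: 8>-4, Opt3: 3>1, Opt4: 10>-3, Opt5: 9>-3.
P2 is not dominated — it holds its own against P1 at Opt1 (10>4); P3 at Opt1 (10>6); P4 at Opt1 (10>0); P5 at Opt1 (10>8).
P3 is weakly dominated by P2 (Opt1: 10>6, Opt2: 8>-5, Opt3: 3>-3, Opt4: 10>-3, Opt5: 9=9).
P2 weakly dominates P4 — Opt1: 10>0, Opt2: 8>7, Opt3: 3>-1, Opt4: 10=10, Opt5: 9>0.
P5 is weakly dominated by P2 (Opt1: 10>8, Opt2: 8=8, Opt3: 3>-1, Opt4: 10>9, Opt5: 9>2).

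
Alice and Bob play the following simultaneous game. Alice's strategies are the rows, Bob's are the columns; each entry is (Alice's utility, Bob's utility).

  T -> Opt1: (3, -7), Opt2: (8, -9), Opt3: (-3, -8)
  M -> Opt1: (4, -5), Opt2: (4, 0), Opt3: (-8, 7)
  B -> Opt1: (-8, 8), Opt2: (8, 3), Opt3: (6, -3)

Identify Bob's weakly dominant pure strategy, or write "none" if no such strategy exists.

Opt1 fails to dominate Opt2 at M (-5<0).
Opt2 fails to dominate Opt1 at T (-9<-7).
Opt3 fails to dominate Opt1 at T (-8<-7).
No single strategy dominates all the others.

none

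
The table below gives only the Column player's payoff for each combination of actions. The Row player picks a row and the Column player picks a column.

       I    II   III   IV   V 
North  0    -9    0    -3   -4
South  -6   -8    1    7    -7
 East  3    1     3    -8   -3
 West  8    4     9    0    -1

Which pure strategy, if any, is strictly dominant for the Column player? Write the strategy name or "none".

none

I fails to dominate III at North (0=0).
II fails to dominate I at North (-9<0).
III fails to dominate I at North (0=0).
IV fails to dominate I at North (-3<0).
V fails to dominate I at North (-4<0).
No single strategy dominates all the others.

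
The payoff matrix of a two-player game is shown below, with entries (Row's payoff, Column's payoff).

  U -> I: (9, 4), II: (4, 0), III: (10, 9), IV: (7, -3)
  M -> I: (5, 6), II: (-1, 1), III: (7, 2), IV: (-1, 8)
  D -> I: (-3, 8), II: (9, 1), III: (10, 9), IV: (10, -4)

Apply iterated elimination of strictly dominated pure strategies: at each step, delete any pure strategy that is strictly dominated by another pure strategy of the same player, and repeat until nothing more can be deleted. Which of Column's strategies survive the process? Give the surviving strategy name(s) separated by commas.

Row M is eliminated: U beats it against every remaining column (I: 9>5, II: 4>-1, III: 10>7, IV: 7>-1).
For Column, III strictly dominates I on the remaining rows (U: 9>4, D: 9>8); eliminate I.
For Column, III strictly dominates II on the remaining rows (U: 9>0, D: 9>1); eliminate II.
Column's strategy IV is strictly dominated by III (U: 9>-3, D: 9>-4) and is removed.
Among the remaining strategies, none is strictly dominated by another pure strategy of the same player, so the elimination stops.
Surviving strategies — Row: {U, D}; Column: {III}.

III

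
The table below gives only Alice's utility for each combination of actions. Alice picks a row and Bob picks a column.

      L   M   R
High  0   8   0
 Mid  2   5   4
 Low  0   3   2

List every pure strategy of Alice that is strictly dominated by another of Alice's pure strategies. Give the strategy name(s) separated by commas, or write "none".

High: no other strategy beats it everywhere (Mid at M (8>5); Low at L (0=0)).
Mid is not dominated — it holds its own against High at L (2>0); Low at L (2>0).
Low: dominated, since Mid does at least as well everywhere (L: 2>0, M: 5>3, R: 4>2).

Low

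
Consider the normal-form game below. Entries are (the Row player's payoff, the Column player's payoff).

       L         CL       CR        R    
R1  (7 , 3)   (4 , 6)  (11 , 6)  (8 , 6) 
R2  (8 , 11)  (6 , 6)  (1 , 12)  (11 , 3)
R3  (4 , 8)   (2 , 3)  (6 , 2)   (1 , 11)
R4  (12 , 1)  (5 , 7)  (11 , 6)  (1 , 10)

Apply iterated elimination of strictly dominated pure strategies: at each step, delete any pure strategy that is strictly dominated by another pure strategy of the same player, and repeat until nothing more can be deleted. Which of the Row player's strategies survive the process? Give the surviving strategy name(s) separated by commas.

Row R3 is eliminated: R1 beats it against every remaining column (L: 7>4, CL: 4>2, CR: 11>6, R: 8>1).
For the Column player, CR strictly dominates L on the remaining rows (R1: 6>3, R2: 12>11, R4: 6>1); eliminate L.
Among the remaining strategies, none is strictly dominated by another pure strategy of the same player, so the elimination stops.
Surviving strategies — the Row player: {R1, R2, R4}; the Column player: {CL, CR, R}.

R1, R2, R4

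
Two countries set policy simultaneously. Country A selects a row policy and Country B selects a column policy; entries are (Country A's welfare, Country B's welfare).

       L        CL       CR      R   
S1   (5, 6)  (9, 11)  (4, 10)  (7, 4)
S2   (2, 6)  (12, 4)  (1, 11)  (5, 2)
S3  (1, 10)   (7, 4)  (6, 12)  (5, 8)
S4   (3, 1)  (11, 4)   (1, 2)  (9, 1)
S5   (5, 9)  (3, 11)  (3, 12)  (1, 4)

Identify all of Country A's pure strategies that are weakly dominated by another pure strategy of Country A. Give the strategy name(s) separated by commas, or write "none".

S5

Nothing dominates S1: S2 at L (5>2); S3 at L (5>1); S4 at L (5>3); S5 at CL (9>3).
S2 is not dominated — it holds its own against S1 at CL (12>9); S3 at L (2>1); S4 at CL (12>11); S5 at CL (12>3).
S3 is not dominated — it holds its own against S1 at CR (6>4); S2 at CR (6>1); S4 at CR (6>1); S5 at CL (7>3).
Nothing dominates S4: S1 at CL (11>9); S2 at L (3>2); S3 at L (3>1); S5 at CL (11>3).
S5 is weakly dominated by S1 (L: 5=5, CL: 9>3, CR: 4>3, R: 7>1).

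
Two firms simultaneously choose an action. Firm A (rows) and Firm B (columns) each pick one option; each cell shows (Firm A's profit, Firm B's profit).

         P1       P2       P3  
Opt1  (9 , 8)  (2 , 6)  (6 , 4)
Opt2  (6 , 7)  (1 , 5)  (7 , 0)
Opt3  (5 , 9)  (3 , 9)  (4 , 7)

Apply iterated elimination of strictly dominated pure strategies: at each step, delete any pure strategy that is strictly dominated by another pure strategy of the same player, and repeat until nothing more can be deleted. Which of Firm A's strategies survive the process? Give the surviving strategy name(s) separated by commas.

Firm B's strategy P3 is strictly dominated by P1 (Opt1: 8>4, Opt2: 7>0, Opt3: 9>7) and is removed.
For Firm A, Opt1 strictly dominates Opt2 on the remaining columns (P1: 9>6, P2: 2>1); eliminate Opt2.
Among the remaining strategies, none is strictly dominated by another pure strategy of the same player, so the elimination stops.
Surviving strategies — Firm A: {Opt1, Opt3}; Firm B: {P1, P2}.

Opt1, Opt3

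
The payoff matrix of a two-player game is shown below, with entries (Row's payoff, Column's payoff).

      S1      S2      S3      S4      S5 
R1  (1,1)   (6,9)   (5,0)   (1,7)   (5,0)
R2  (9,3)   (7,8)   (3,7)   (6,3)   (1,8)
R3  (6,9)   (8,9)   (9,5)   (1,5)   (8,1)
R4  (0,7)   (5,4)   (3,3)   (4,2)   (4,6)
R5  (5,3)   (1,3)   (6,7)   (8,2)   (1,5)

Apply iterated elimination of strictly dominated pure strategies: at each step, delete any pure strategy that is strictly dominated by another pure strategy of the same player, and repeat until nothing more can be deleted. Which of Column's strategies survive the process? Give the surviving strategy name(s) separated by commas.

For Column, S2 strictly dominates S4 on the remaining rows (R1: 9>7, R2: 8>3, R3: 9>5, R4: 4>2, R5: 3>2); eliminate S4.
For Row, R3 strictly dominates R1 on the remaining columns (S1: 6>1, S2: 8>6, S3: 9>5, S5: 8>5); eliminate R1.
Row R4 is eliminated: R3 beats it against every remaining column (S1: 6>0, S2: 8>5, S3: 9>3, S5: 8>4).
Row R5 is eliminated: R3 beats it against every remaining column (S1: 6>5, S2: 8>1, S3: 9>6, S5: 8>1).
Column S3 is eliminated: S2 beats it against every remaining row (R2: 8>7, R3: 9>5).
Among the remaining strategies, none is strictly dominated by another pure strategy of the same player, so the elimination stops.
Surviving strategies — Row: {R2, R3}; Column: {S1, S2, S5}.

S1, S2, S5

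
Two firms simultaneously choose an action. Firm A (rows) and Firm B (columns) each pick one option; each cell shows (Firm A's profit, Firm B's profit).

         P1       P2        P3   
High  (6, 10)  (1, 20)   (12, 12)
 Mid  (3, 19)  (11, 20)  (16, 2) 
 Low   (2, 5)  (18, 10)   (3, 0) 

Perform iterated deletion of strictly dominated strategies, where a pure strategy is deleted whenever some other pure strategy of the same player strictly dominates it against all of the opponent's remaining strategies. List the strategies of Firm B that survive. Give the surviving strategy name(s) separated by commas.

Firm B's strategy P1 is strictly dominated by P2 (High: 20>10, Mid: 20>19, Low: 10>5) and is removed.
For Firm A, Mid strictly dominates High on the remaining columns (P2: 11>1, P3: 16>12); eliminate High.
For Firm B, P2 strictly dominates P3 on the remaining rows (Mid: 20>2, Low: 10>0); eliminate P3.
For Firm A, Low strictly dominates Mid on the remaining columns (P2: 18>11); eliminate Mid.
Among the remaining strategies, none is strictly dominated by another pure strategy of the same player, so the elimination stops.
Surviving strategies — Firm A: {Low}; Firm B: {P2}.

P2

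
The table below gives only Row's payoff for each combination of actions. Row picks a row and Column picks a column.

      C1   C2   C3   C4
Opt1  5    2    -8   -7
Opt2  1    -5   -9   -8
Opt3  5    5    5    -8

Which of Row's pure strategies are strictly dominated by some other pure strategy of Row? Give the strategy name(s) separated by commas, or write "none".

Opt2

Opt1 is not dominated — it holds its own against Opt2 at C1 (5>1); Opt3 at C1 (5=5).
Opt2: dominated, since Opt1 does at least as well everywhere (C1: 5>1, C2: 2>-5, C3: -8>-9, C4: -7>-8).
Opt3: no other strategy beats it everywhere (Opt1 at C1 (5=5); Opt2 at C1 (5>1)).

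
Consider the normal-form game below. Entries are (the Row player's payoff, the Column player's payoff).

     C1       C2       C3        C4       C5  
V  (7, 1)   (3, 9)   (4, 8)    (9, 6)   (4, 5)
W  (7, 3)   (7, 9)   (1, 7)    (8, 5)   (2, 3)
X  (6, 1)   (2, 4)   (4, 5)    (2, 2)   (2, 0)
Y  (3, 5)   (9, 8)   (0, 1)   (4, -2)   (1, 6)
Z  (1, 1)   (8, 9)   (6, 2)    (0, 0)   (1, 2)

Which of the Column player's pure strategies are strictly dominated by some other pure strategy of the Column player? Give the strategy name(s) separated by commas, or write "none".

C2 strictly dominates C1 — V: 9>1, W: 9>3, X: 4>1, Y: 8>5, Z: 9>1.
Nothing dominates C2: C1 at V (9>1); C3 at V (9>8); C4 at V (9>6); C5 at V (9>5).
Nothing dominates C3: C1 at V (8>1); C2 at X (5>4); C4 at V (8>6); C5 at V (8>5).
C4 is strictly dominated by C2 (V: 9>6, W: 9>5, X: 4>2, Y: 8>-2, Z: 9>0).
C2 strictly dominates C5 — V: 9>5, W: 9>3, X: 4>0, Y: 8>6, Z: 9>2.

C1, C4, C5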